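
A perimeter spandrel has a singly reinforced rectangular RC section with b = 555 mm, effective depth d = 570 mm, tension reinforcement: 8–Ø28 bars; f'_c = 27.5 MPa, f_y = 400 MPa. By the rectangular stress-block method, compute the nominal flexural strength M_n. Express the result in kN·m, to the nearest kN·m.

M_n ≈ 974 kN·m

A_s = 8 × 616 = 4928 mm².
T = A_s f_y = 4928 × 400 = 1971200 N = 1971.2 kN.
From C = T: a = T/(0.85 f'_c b) = 1971200/(0.85 × 27.5 × 555) = 151.94 mm.
M_n = T(d − a/2) = 1971.2 kN × (570 − 75.97) mm = 973.83 kN·m.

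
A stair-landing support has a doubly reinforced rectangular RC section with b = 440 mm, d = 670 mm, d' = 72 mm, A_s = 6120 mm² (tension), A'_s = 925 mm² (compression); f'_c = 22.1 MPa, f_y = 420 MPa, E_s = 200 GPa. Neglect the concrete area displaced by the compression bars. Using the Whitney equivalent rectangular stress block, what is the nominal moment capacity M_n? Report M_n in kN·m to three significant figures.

M_n ≈ 1410 kN·m

Assume both tension and compression steel yield.
Net tension couple steel: A_s − A'_s = 5195 mm².
a = (A_s − A'_s) f_y / (0.85 f'_c b) = 2181900/(0.85 × 22.1 × 440) = 263.98 mm.
c = a/β₁ = 263.98/0.85 = 310.56 mm; ε'_s = 0.003(c − d')/c = 0.0023 ≥ f_y/E_s = 0.0021, so compression steel does yield.
M_n = (A_s − A'_s) f_y (d − a/2) + A'_s f_y (d − d') = [2181900 × (670 − 131.99) + 388500 × (670 − 72)] × 10⁻⁶ = 1173.88 + 232.32 = 1406.20 kN·m.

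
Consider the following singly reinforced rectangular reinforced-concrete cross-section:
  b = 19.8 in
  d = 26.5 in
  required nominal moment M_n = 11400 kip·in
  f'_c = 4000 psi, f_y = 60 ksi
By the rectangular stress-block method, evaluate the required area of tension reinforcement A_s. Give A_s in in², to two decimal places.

From M_n = 0.85 f'_c a b (d − a/2):
a = d − √(d² − 2M_n/(0.85 f'_c b)) = 26.5 − √(26.5² − 2 × 11400/(0.85 × 4 × 19.8)) = 7.433 in.
A_s = 0.85 f'_c a b / f_y = 0.85 × 4 × 7.433 × 19.8 / 60 = 8.340 in².

A_s ≈ 8.34 in²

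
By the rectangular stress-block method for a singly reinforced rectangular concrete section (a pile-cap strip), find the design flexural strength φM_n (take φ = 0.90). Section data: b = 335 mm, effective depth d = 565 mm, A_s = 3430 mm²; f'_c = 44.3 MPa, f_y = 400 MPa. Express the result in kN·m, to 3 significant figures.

T = A_s f_y = 3430 × 400 = 1372000 N = 1372 kN.
From C = T: a = T/(0.85 f'_c b) = 1372000/(0.85 × 44.3 × 335) = 108.76 mm.
M_n = T(d − a/2) = 1372 kN × (565 − 54.38) mm = 700.57 kN·m.
φM_n = 0.90 × 700.57 = 630.51 kN·m.

φM_n ≈ 631 kN·m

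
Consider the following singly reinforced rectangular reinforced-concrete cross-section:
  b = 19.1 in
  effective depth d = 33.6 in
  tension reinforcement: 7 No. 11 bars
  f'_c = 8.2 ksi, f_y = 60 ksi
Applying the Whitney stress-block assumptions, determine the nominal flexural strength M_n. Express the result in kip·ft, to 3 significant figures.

M_n ≈ 1700 kip·ft

A_s = 7 × 1.56 = 10.92 in².
T = A_s f_y = 10.92 × 60 = 655.2 kips.
a = T/(0.85 f'_c b) = 655.2/(0.85 × 8.2 × 19.1) = 4.922 in.
M_n = T(d − a/2) = 655.2 × (33.6 − 2.461) = 20402.3 kip·in = 20402.3/12 = 1700.19 kip·ft.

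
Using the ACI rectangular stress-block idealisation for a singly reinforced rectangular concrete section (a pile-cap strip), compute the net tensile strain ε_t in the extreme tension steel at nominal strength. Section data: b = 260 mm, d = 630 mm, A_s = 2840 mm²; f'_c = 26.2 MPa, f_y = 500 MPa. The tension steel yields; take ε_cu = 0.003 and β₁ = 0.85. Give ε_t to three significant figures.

ε_t ≈ 0.00355

a = A_s f_y/(0.85 f'_c b) = 245.24 mm.
β₁ = 0.85, so c = a/β₁ = 245.24/0.85 = 288.52 mm.
From the linear strain diagram with ε_cu = 0.003: ε_t = 0.003 (d − c)/c = 0.003 × (630 − 288.52)/288.52 = 0.00355.
ε_t < 0.004 — the section is over-reinforced for flexure under ACI limits.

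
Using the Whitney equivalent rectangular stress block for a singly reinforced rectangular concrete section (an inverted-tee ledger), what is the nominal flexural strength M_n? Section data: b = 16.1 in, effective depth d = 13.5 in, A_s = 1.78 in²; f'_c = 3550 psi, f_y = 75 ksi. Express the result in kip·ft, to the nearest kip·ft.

M_n ≈ 135 kip·ft

T = A_s f_y = 1.78 × 75 = 133.5 kips.
a = T/(0.85 f'_c b) = 133.5/(0.85 × 3.55 × 16.1) = 2.748 in.
M_n = T(d − a/2) = 133.5 × (13.5 − 1.374) = 1618.8 kip·in = 1618.8/12 = 134.90 kip·ft.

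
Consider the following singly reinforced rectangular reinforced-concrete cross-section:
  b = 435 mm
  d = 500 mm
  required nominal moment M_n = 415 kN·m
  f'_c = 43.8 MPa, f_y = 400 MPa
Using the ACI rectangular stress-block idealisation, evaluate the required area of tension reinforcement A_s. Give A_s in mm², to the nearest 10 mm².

A_s ≈ 2190 mm²

With M_n = 0.85 f'_c a b (d − a/2), solve the quadratic for a:
a = d − √(d² − 2M_n/(0.85 f'_c b)) = 500 − √(500² − 2 × 415×10⁶/(0.85 × 43.8 × 435)) = 54.19 mm.
A_s = 0.85 f'_c a b / f_y = 0.85 × 43.8 × 54.19 × 435 / 400 = 2194.0 mm².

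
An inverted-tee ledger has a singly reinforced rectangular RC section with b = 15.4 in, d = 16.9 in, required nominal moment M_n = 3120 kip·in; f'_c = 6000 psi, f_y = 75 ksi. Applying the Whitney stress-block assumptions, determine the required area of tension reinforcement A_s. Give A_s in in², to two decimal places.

From M_n = 0.85 f'_c a b (d − a/2):
a = d − √(d² − 2M_n/(0.85 f'_c b)) = 16.9 − √(16.9² − 2 × 3120/(0.85 × 6 × 15.4)) = 2.542 in.
A_s = 0.85 f'_c a b / f_y = 0.85 × 6 × 2.542 × 15.4 / 75 = 2.662 in².

A_s ≈ 2.66 in²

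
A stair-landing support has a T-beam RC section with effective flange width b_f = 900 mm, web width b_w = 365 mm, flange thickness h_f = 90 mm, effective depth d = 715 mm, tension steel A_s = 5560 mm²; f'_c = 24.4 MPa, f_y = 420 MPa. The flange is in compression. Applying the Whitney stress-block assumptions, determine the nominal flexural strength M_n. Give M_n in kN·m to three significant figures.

Tension: T = A_s f_y = 5560 × 420 = 2335200 N.
Try a within the flange: a = T/(0.85 f'_c b_f) = 2335200/(0.85 × 24.4 × 900) = 125.10 mm.
a = 125.10 > h_f = 90 mm: the block extends into the web. Split into flange-overhang and web parts.
C_f = 0.85 f'_c (b_f − b_w) h_f = 0.85 × 24.4 × (900 − 365) × 90 = 998631 N.
Remaining web compression depth: a_w = (T − C_f)/(0.85 f'_c b_w) = (2335200 − 998631)/(0.85 × 24.4 × 365) = 176.56 mm.
M_n = C_f(d − h_f/2) + (T − C_f)(d − a_w/2) = 998631 × (715 − 45) + 1336569 × (715 − 88.28) = 669.08 + 837.65 = 1506.73 × 10⁶ N·mm.
M_n = 1506.73 kN·m.

M_n ≈ 1510 kN·m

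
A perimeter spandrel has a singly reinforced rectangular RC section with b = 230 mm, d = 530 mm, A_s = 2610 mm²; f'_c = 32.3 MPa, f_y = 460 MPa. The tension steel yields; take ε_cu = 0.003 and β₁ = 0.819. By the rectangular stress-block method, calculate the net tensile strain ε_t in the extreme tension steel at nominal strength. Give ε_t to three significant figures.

a = A_s f_y/(0.85 f'_c b) = 190.13 mm.
β₁ = 0.819, so c = a/β₁ = 190.13/0.819 = 232.15 mm.
From the linear strain diagram with ε_cu = 0.003: ε_t = 0.003 (d − c)/c = 0.003 × (530 − 232.15)/232.15 = 0.00385.
ε_t < 0.004 — the section is over-reinforced for flexure under ACI limits.

ε_t ≈ 0.00385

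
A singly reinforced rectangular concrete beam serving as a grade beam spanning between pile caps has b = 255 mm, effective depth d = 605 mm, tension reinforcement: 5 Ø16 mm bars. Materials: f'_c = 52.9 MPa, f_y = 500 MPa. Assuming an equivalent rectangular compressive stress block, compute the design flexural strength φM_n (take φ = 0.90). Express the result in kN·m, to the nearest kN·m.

A_s = 5 × 201 = 1005 mm².
T = A_s f_y = 1005 × 500 = 502500 N = 502.5 kN.
From C = T: a = T/(0.85 f'_c b) = 502500/(0.85 × 52.9 × 255) = 43.82 mm.
M_n = T(d − a/2) = 502.5 kN × (605 − 21.91) mm = 293.00 kN·m.
φM_n = 0.90 × 293.00 = 263.70 kN·m.

φM_n ≈ 264 kN·m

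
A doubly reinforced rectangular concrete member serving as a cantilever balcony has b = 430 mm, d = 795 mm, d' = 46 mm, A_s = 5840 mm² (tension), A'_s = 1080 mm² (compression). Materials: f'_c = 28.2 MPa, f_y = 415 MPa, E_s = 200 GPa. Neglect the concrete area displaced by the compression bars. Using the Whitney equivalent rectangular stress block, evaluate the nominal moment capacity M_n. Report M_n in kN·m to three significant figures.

Assume both tension and compression steel yield.
Net tension couple steel: A_s − A'_s = 4760 mm².
a = (A_s − A'_s) f_y / (0.85 f'_c b) = 1975400/(0.85 × 28.2 × 430) = 191.65 mm.
c = a/β₁ = 191.65/0.849 = 225.74 mm; ε'_s = 0.003(c − d')/c = 0.0024 ≥ f_y/E_s = 0.0021, so compression steel does yield.
M_n = (A_s − A'_s) f_y (d − a/2) + A'_s f_y (d − d') = [1975400 × (795 − 95.825) + 448200 × (795 − 46)] × 10⁻⁶ = 1381.15 + 335.70 = 1716.85 kN·m.

M_n ≈ 1720 kN·m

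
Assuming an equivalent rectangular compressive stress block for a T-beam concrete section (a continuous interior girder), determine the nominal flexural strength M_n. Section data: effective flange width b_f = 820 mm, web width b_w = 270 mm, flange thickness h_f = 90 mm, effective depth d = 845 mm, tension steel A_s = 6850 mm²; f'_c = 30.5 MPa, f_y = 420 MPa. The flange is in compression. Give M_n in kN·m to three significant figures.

Tension: T = A_s f_y = 6850 × 420 = 2877000 N.
Try a within the flange: a = T/(0.85 f'_c b_f) = 2877000/(0.85 × 30.5 × 820) = 135.33 mm.
a = 135.33 > h_f = 90 mm: the block extends into the web. Split into flange-overhang and web parts.
C_f = 0.85 f'_c (b_f − b_w) h_f = 0.85 × 30.5 × (820 − 270) × 90 = 1283288 N.
Remaining web compression depth: a_w = (T − C_f)/(0.85 f'_c b_w) = (2877000 − 1283288)/(0.85 × 30.5 × 270) = 227.68 mm.
M_n = C_f(d − h_f/2) + (T − C_f)(d − a_w/2) = 1283288 × (845 − 45) + 1593712 × (845 − 113.84) = 1026.63 + 1165.26 = 2191.89 × 10⁶ N·mm.
M_n = 2191.89 kN·m.

M_n ≈ 2190 kN·m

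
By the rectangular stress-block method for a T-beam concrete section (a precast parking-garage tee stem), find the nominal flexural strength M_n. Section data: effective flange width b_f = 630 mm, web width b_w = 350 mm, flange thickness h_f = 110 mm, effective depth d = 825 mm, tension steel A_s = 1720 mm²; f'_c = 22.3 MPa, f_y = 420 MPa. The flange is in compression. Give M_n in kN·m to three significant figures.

Tension: T = A_s f_y = 1720 × 420 = 722400 N.
Try a within the flange: a = T/(0.85 f'_c b_f) = 722400/(0.85 × 22.3 × 630) = 60.49 mm.
Since a = 60.49 ≤ h_f = 110 mm, the stress block lies entirely in the flange; analyse as a rectangular beam of width b_f.
M_n = T(d − a/2) = 722400 × (825 − 30.245) = 574.13 × 10⁶ N·mm.
M_n = 574.13 kN·m.

M_n ≈ 574 kN·m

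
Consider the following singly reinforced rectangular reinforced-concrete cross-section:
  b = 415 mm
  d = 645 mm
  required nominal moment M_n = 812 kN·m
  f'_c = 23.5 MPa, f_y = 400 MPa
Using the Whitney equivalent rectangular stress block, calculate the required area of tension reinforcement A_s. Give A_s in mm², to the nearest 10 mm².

A_s ≈ 3640 mm²

With M_n = 0.85 f'_c a b (d − a/2), solve the quadratic for a:
a = d − √(d² − 2M_n/(0.85 f'_c b)) = 645 − √(645² − 2 × 812×10⁶/(0.85 × 23.5 × 415)) = 175.83 mm.
A_s = 0.85 f'_c a b / f_y = 0.85 × 23.5 × 175.83 × 415 / 400 = 3643.9 mm².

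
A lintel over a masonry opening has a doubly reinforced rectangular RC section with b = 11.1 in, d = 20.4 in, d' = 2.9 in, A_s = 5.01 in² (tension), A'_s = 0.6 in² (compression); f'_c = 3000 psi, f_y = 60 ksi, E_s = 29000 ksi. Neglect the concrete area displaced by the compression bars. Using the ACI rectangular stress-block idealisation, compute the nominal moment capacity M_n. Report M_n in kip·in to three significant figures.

Assume both steels yield.
a = (A_s − A'_s) f_y/(0.85 f'_c b) = (5.01 − 0.6) × 60/(0.85 × 3 × 11.1) = 9.348 in.
c = a/β₁ = 9.348/0.85 = 10.998 in; ε'_s = 0.003(c − d')/c = 0.0022 ≥ ε_y = 0.0021, so the compression steel yields.
M_n = (A_s − A'_s) f_y (d − a/2) + A'_s f_y (d − d') = 264.6 × (20.4 − 4.674) + 36 × (20.4 − 2.9) = 4161.1 + 630.0 = 4791.1 kip·in.

M_n ≈ 4790 kip·in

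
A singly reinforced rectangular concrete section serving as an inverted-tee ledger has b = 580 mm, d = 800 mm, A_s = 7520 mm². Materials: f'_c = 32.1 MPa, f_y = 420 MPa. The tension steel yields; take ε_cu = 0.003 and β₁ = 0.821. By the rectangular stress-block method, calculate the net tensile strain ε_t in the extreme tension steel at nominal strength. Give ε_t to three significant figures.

ε_t ≈ 0.00687

a = A_s f_y/(0.85 f'_c b) = 199.58 mm.
β₁ = 0.821, so c = a/β₁ = 199.58/0.821 = 243.09 mm.
From the linear strain diagram with ε_cu = 0.003: ε_t = 0.003 (d − c)/c = 0.003 × (800 − 243.09)/243.09 = 0.00687.
Since ε_t ≥ 0.005, the section is tension-controlled.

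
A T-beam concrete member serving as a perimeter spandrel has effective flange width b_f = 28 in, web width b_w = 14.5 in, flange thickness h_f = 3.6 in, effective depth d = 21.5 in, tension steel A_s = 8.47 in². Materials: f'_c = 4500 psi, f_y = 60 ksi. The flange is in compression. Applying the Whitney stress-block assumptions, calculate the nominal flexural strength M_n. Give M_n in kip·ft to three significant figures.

M_n ≈ 805 kip·ft

Tension: T = A_s f_y = 8.47 × 60 = 508.2 kips.
Try a within the flange: a = T/(0.85 f'_c b_f) = 508.2/(0.85 × 4.5 × 28) = 4.745 in.
a = 4.745 > h_f = 3.6 in: the block extends into the web. Split into flange-overhang and web parts.
C_f = 0.85 f'_c (b_f − b_w) h_f = 0.85 × 4.5 × (28 − 14.5) × 3.6 = 185.9 kips.
Remaining web compression depth: a_w = (T − C_f)/(0.85 f'_c b_w) = (508.2 − 185.9)/(0.85 × 4.5 × 14.5) = 5.811 in.
M_n = C_f(d − h_f/2) + (T − C_f)(d − a_w/2) = 185.9 × (21.5 − 1.8) + 322.3 × (21.5 − 2.9055) = 3662.2 + 5993.0 = 9655.2 kip·in.
M_n = 9655.2/12 = 804.60 kip·ft.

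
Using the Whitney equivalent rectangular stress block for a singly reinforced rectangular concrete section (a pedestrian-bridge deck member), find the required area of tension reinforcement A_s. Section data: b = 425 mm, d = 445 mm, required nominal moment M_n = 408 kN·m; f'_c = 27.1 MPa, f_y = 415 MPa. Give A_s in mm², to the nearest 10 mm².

With M_n = 0.85 f'_c a b (d − a/2), solve the quadratic for a:
a = d − √(d² − 2M_n/(0.85 f'_c b)) = 445 − √(445² − 2 × 408×10⁶/(0.85 × 27.1 × 425)) = 106.37 mm.
A_s = 0.85 f'_c a b / f_y = 0.85 × 27.1 × 106.37 × 425 / 415 = 2509.3 mm².

A_s ≈ 2510 mm²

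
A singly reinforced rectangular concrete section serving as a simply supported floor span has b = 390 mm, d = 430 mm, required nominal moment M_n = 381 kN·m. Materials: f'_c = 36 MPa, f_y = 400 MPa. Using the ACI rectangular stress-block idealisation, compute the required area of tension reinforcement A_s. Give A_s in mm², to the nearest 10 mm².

A_s ≈ 2450 mm²

With M_n = 0.85 f'_c a b (d − a/2), solve the quadratic for a:
a = d − √(d² − 2M_n/(0.85 f'_c b)) = 430 − √(430² − 2 × 381×10⁶/(0.85 × 36 × 390)) = 82.08 mm.
A_s = 0.85 f'_c a b / f_y = 0.85 × 36 × 82.08 × 390 / 400 = 2448.9 mm².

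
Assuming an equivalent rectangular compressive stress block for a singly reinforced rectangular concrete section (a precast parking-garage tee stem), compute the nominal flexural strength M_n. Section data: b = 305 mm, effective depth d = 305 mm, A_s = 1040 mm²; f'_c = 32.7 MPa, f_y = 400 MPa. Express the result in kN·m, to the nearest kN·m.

T = A_s f_y = 1040 × 400 = 416000 N = 416 kN.
From C = T: a = T/(0.85 f'_c b) = 416000/(0.85 × 32.7 × 305) = 49.07 mm.
M_n = T(d − a/2) = 416 kN × (305 − 24.535) mm = 116.67 kN·m.

M_n ≈ 117 kN·m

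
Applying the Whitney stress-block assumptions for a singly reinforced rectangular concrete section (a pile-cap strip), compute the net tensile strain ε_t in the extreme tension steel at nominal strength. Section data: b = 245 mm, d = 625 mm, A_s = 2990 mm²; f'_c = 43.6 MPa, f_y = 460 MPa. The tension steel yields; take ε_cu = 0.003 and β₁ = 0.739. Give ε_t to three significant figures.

a = A_s f_y/(0.85 f'_c b) = 151.48 mm.
β₁ = 0.739, so c = a/β₁ = 151.48/0.739 = 204.98 mm.
From the linear strain diagram with ε_cu = 0.003: ε_t = 0.003 (d − c)/c = 0.003 × (625 − 204.98)/204.98 = 0.00615.
Since ε_t ≥ 0.005, the section is tension-controlled.

ε_t ≈ 0.00615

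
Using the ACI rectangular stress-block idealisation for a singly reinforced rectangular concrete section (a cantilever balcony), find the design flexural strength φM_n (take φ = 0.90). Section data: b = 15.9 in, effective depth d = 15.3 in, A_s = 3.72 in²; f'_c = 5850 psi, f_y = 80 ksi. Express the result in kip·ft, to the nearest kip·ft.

T = A_s f_y = 3.72 × 80 = 297.6 kips.
a = T/(0.85 f'_c b) = 297.6/(0.85 × 5.85 × 15.9) = 3.764 in.
M_n = T(d − a/2) = 297.6 × (15.3 − 1.882) = 3993.2 kip·in = 3993.2/12 = 332.77 kip·ft.
φM_n = 0.90 × 332.77 = 299.49 kip·ft.

φM_n ≈ 299 kip·ft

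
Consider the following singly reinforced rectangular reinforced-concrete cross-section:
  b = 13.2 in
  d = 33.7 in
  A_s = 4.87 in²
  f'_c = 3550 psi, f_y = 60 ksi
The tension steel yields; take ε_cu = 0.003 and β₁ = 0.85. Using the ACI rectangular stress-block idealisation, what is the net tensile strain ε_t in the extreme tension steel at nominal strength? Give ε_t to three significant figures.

ε_t ≈ 0.00871

a = A_s f_y/(0.85 f'_c b) = 7.336 in.
β₁ = 0.85, so c = a/β₁ = 7.336/0.85 = 8.631 in.
From the linear strain diagram with ε_cu = 0.003: ε_t = 0.003 (d − c)/c = 0.003 × (33.7 − 8.631)/8.631 = 0.00871.
Since ε_t ≥ 0.005, the section is tension-controlled.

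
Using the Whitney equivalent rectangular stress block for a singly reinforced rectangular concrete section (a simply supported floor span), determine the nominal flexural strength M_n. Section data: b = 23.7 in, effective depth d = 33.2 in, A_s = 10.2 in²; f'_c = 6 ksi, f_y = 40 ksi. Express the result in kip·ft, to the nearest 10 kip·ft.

T = A_s f_y = 10.2 × 40 = 408 kips.
a = T/(0.85 f'_c b) = 408/(0.85 × 6 × 23.7) = 3.376 in.
M_n = T(d − a/2) = 408 × (33.2 − 1.688) = 12856.9 kip·in = 12856.9/12 = 1071.41 kip·ft.

M_n ≈ 1070 kip·ft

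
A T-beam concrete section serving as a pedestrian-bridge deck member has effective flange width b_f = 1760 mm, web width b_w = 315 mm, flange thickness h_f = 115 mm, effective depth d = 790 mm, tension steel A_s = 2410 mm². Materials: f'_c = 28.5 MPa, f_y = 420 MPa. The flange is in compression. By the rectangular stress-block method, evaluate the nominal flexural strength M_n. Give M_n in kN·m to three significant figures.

Tension: T = A_s f_y = 2410 × 420 = 1012200 N.
Try a within the flange: a = T/(0.85 f'_c b_f) = 1012200/(0.85 × 28.5 × 1760) = 23.74 mm.
Since a = 23.74 ≤ h_f = 115 mm, the stress block lies entirely in the flange; analyse as a rectangular beam of width b_f.
M_n = T(d − a/2) = 1012200 × (790 − 11.87) = 787.62 × 10⁶ N·mm.
M_n = 787.62 kN·m.

M_n ≈ 788 kN·m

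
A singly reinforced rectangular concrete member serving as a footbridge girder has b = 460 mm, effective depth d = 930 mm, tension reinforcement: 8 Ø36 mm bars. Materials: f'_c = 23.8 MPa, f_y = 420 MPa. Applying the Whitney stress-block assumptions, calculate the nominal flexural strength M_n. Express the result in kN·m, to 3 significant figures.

A_s = 8 × 1018 = 8144 mm².
T = A_s f_y = 8144 × 420 = 3420480 N = 3420.48 kN.
From C = T: a = T/(0.85 f'_c b) = 3420480/(0.85 × 23.8 × 460) = 367.56 mm.
M_n = T(d − a/2) = 3420.48 kN × (930 − 183.78) mm = 2552.43 kN·m.

M_n ≈ 2550 kN·m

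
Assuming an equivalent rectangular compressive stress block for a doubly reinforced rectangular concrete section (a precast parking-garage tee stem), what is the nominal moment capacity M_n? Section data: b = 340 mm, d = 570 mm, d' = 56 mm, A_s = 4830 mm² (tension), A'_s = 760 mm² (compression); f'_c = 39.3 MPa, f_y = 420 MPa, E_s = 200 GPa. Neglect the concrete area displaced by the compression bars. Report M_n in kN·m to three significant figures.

Assume both tension and compression steel yield.
Net tension couple steel: A_s − A'_s = 4070 mm².
a = (A_s − A'_s) f_y / (0.85 f'_c b) = 1709400/(0.85 × 39.3 × 340) = 150.51 mm.
c = a/β₁ = 150.51/0.769 = 195.72 mm; ε'_s = 0.003(c − d')/c = 0.0021 ≥ f_y/E_s = 0.0021, so compression steel does yield.
M_n = (A_s − A'_s) f_y (d − a/2) + A'_s f_y (d − d') = [1709400 × (570 − 75.255) + 319200 × (570 − 56)] × 10⁻⁶ = 845.72 + 164.07 = 1009.79 kN·m.

M_n ≈ 1010 kN·m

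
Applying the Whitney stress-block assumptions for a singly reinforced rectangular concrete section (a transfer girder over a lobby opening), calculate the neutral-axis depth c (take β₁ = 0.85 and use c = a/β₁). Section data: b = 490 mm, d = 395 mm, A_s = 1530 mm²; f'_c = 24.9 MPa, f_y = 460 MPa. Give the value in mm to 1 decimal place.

T = A_s f_y = 1530 × 460 = 703800 N = 703.8 kN.
Setting C = 0.85 f'_c a b equal to T: a = 703800/(0.85 × 24.9 × 490) = 67.863 mm.
With β₁ = 0.85, c = a/β₁ = 67.863/0.85 = 79.8 mm.

c ≈ 79.8 mm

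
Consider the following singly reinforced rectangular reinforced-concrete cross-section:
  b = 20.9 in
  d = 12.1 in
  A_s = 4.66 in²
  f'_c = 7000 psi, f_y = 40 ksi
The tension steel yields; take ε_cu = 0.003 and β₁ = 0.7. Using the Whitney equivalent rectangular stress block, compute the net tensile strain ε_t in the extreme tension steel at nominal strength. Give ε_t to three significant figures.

ε_t ≈ 0.0140

a = A_s f_y/(0.85 f'_c b) = 1.499 in.
β₁ = 0.7, so c = a/β₁ = 1.499/0.7 = 2.141 in.
From the linear strain diagram with ε_cu = 0.003: ε_t = 0.003 (d − c)/c = 0.003 × (12.1 − 2.141)/2.141 = 0.0140.
Since ε_t ≥ 0.005, the section is tension-controlled.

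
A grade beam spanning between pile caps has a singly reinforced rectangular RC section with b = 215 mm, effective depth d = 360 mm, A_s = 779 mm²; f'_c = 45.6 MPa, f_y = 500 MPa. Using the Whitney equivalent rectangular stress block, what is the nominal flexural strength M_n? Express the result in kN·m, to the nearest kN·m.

T = A_s f_y = 779 × 500 = 389500 N = 389.5 kN.
From C = T: a = T/(0.85 f'_c b) = 389500/(0.85 × 45.6 × 215) = 46.74 mm.
M_n = T(d − a/2) = 389.5 kN × (360 − 23.37) mm = 131.12 kN·m.

M_n ≈ 131 kN·m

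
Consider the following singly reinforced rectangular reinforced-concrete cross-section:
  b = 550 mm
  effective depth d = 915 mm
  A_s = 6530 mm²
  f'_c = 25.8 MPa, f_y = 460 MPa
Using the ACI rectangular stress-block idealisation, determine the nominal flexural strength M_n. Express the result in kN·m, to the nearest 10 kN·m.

T = A_s f_y = 6530 × 460 = 3003800 N = 3003.8 kN.
From C = T: a = T/(0.85 f'_c b) = 3003800/(0.85 × 25.8 × 550) = 249.04 mm.
M_n = T(d − a/2) = 3003.8 kN × (915 − 124.52) mm = 2374.44 kN·m.

M_n ≈ 2370 kN·m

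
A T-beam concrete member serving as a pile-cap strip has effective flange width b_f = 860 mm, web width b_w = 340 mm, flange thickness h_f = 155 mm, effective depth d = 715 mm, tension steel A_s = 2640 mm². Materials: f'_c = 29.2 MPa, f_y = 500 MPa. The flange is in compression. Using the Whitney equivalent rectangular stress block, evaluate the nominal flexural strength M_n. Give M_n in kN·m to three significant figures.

M_n ≈ 903 kN·m

Tension: T = A_s f_y = 2640 × 500 = 1320000 N.
Try a within the flange: a = T/(0.85 f'_c b_f) = 1320000/(0.85 × 29.2 × 860) = 61.84 mm.
Since a = 61.84 ≤ h_f = 155 mm, the stress block lies entirely in the flange; analyse as a rectangular beam of width b_f.
M_n = T(d − a/2) = 1320000 × (715 − 30.92) = 902.99 × 10⁶ N·mm.
M_n = 902.99 kN·m.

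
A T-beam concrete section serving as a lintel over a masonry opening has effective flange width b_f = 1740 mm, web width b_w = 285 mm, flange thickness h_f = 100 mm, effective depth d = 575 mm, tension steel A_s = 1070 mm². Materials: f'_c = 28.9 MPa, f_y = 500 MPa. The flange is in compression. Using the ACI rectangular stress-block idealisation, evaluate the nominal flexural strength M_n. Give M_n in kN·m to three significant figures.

M_n ≈ 304 kN·m

Tension: T = A_s f_y = 1070 × 500 = 535000 N.
Try a within the flange: a = T/(0.85 f'_c b_f) = 535000/(0.85 × 28.9 × 1740) = 12.52 mm.
Since a = 12.52 ≤ h_f = 100 mm, the stress block lies entirely in the flange; analyse as a rectangular beam of width b_f.
M_n = T(d − a/2) = 535000 × (575 − 6.26) = 304.28 × 10⁶ N·mm.
M_n = 304.28 kN·m.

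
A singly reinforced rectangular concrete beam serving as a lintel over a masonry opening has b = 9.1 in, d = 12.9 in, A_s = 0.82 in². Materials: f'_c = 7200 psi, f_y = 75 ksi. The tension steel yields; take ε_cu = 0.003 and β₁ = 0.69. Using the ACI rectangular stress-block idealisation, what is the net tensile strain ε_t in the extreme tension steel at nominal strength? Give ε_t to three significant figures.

ε_t ≈ 0.0212

a = A_s f_y/(0.85 f'_c b) = 1.104 in.
β₁ = 0.69, so c = a/β₁ = 1.104/0.69 = 1.600 in.
From the linear strain diagram with ε_cu = 0.003: ε_t = 0.003 (d − c)/c = 0.003 × (12.9 − 1.600)/1.600 = 0.0212.
Since ε_t ≥ 0.005, the section is tension-controlled.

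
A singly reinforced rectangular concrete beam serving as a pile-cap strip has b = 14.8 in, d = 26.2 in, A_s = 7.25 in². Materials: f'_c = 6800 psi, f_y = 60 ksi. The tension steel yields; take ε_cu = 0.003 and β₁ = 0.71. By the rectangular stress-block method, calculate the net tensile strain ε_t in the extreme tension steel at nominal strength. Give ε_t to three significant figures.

ε_t ≈ 0.00797

a = A_s f_y/(0.85 f'_c b) = 5.085 in.
β₁ = 0.71, so c = a/β₁ = 5.085/0.71 = 7.162 in.
From the linear strain diagram with ε_cu = 0.003: ε_t = 0.003 (d − c)/c = 0.003 × (26.2 − 7.162)/7.162 = 0.00797.
Since ε_t ≥ 0.005, the section is tension-controlled.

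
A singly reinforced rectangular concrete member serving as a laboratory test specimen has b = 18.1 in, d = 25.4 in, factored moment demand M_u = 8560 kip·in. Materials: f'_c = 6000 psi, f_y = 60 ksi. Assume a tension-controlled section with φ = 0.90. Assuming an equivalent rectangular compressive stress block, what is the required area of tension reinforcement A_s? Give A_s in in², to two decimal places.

A_s ≈ 6.84 in²

M_n = M_u/φ = 8560/0.90 = 9511.11 kip·in.
From M_n = 0.85 f'_c a b (d − a/2):
a = d − √(d² − 2M_n/(0.85 f'_c b)) = 25.4 − √(25.4² − 2 × 9511.11/(0.85 × 6 × 18.1)) = 4.445 in.
A_s = 0.85 f'_c a b / f_y = 0.85 × 6 × 4.445 × 18.1 / 60 = 6.839 in².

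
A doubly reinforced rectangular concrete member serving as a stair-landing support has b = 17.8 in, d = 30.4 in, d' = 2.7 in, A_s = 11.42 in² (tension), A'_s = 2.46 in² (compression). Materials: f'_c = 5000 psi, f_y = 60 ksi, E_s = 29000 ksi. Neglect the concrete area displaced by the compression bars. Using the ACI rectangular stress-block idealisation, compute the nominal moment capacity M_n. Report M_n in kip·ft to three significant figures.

M_n ≈ 1540 kip·ft

Assume both steels yield.
a = (A_s − A'_s) f_y/(0.85 f'_c b) = (11.42 − 2.46) × 60/(0.85 × 5 × 17.8) = 7.106 in.
c = a/β₁ = 7.106/0.8 = 8.883 in; ε'_s = 0.003(c − d')/c = 0.0021 ≥ ε_y = 0.0021, so the compression steel yields.
M_n = (A_s − A'_s) f_y (d − a/2) + A'_s f_y (d − d') = 537.6 × (30.4 − 3.553) + 147.6 × (30.4 − 2.7) = 14432.9 + 4088.5 = 18521.4 kip·in = 18521.4/12 = 1543.45 kip·ft.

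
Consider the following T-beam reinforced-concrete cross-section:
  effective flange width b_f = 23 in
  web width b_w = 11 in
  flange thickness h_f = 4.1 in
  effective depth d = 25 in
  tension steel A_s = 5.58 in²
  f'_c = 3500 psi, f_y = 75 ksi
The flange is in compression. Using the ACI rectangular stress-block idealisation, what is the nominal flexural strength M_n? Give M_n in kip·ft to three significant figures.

Tension: T = A_s f_y = 5.58 × 75 = 418.5 kips.
Try a within the flange: a = T/(0.85 f'_c b_f) = 418.5/(0.85 × 3.5 × 23) = 6.116 in.
a = 6.116 > h_f = 4.1 in: the block extends into the web. Split into flange-overhang and web parts.
C_f = 0.85 f'_c (b_f − b_w) h_f = 0.85 × 3.5 × (23 − 11) × 4.1 = 146.4 kips.
Remaining web compression depth: a_w = (T − C_f)/(0.85 f'_c b_w) = (418.5 − 146.4)/(0.85 × 3.5 × 11) = 8.315 in.
M_n = C_f(d − h_f/2) + (T − C_f)(d − a_w/2) = 146.4 × (25 − 2.05) + 272.1 × (25 − 4.1575) = 3359.9 + 5671.2 = 9031.1 kip·in.
M_n = 9031.1/12 = 752.59 kip·ft.

M_n ≈ 753 kip·ft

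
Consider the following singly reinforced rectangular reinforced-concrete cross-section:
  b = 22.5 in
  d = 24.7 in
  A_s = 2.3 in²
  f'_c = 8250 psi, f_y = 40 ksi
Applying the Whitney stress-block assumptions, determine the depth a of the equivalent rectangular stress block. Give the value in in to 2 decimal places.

T = A_s f_y = 2.3 × 40 = 92 kips.
a = T/(0.85 f'_c b) = 92/(0.85 × 8.25 × 22.5) = 0.58 in.

a ≈ 0.58 in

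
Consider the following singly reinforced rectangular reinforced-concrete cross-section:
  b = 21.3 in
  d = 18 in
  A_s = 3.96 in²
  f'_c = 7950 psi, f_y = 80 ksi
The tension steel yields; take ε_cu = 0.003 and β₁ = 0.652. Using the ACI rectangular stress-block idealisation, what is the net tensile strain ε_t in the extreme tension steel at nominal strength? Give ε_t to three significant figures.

ε_t ≈ 0.0130

a = A_s f_y/(0.85 f'_c b) = 2.201 in.
β₁ = 0.652, so c = a/β₁ = 2.201/0.652 = 3.376 in.
From the linear strain diagram with ε_cu = 0.003: ε_t = 0.003 (d − c)/c = 0.003 × (18 − 3.376)/3.376 = 0.0130.
Since ε_t ≥ 0.005, the section is tension-controlled.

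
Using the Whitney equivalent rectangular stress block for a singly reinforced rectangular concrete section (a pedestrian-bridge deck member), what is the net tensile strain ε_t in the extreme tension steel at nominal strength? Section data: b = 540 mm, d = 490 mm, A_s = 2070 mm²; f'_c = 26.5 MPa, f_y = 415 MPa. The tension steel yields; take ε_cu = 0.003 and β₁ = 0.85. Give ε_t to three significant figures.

ε_t ≈ 0.0147

a = A_s f_y/(0.85 f'_c b) = 70.63 mm.
β₁ = 0.85, so c = a/β₁ = 70.63/0.85 = 83.09 mm.
From the linear strain diagram with ε_cu = 0.003: ε_t = 0.003 (d − c)/c = 0.003 × (490 − 83.09)/83.09 = 0.0147.
Since ε_t ≥ 0.005, the section is tension-controlled.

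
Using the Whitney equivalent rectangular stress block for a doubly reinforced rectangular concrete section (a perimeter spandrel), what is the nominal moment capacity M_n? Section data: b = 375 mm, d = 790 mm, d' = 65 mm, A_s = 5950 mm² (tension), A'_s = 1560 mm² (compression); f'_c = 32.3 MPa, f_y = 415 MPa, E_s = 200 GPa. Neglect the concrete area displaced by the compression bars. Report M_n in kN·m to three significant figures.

Assume both tension and compression steel yield.
Net tension couple steel: A_s − A'_s = 4390 mm².
a = (A_s − A'_s) f_y / (0.85 f'_c b) = 1821850/(0.85 × 32.3 × 375) = 176.95 mm.
c = a/β₁ = 176.95/0.819 = 216.06 mm; ε'_s = 0.003(c − d')/c = 0.0021 ≥ f_y/E_s = 0.0021, so compression steel does yield.
M_n = (A_s − A'_s) f_y (d − a/2) + A'_s f_y (d − d') = [1821850 × (790 − 88.475) + 647400 × (790 − 65)] × 10⁻⁶ = 1278.07 + 469.37 = 1747.44 kN·m.

M_n ≈ 1750 kN·m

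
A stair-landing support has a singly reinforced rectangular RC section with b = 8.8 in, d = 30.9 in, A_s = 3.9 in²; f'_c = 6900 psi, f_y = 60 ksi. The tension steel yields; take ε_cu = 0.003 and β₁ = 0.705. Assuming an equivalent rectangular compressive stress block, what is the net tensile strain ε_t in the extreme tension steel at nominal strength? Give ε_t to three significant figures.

a = A_s f_y/(0.85 f'_c b) = 4.534 in.
β₁ = 0.705, so c = a/β₁ = 4.534/0.705 = 6.431 in.
From the linear strain diagram with ε_cu = 0.003: ε_t = 0.003 (d − c)/c = 0.003 × (30.9 − 6.431)/6.431 = 0.0114.
Since ε_t ≥ 0.005, the section is tension-controlled.

ε_t ≈ 0.0114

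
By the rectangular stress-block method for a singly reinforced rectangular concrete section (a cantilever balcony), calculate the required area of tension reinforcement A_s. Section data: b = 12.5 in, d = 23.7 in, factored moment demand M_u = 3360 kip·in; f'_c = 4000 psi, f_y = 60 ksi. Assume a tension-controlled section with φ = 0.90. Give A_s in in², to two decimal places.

A_s ≈ 2.87 in²

M_n = M_u/φ = 3360/0.90 = 3733.33 kip·in.
From M_n = 0.85 f'_c a b (d − a/2):
a = d − √(d² − 2M_n/(0.85 f'_c b)) = 23.7 − √(23.7² − 2 × 3733.33/(0.85 × 4 × 12.5)) = 4.053 in.
A_s = 0.85 f'_c a b / f_y = 0.85 × 4 × 4.053 × 12.5 / 60 = 2.871 in².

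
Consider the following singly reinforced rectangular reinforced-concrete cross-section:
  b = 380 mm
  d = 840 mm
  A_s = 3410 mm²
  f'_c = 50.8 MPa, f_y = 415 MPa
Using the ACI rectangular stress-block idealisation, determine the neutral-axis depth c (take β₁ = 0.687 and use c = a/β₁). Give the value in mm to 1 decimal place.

c ≈ 125.5 mm

T = A_s f_y = 3410 × 415 = 1415150 N = 1415.15 kN.
Setting C = 0.85 f'_c a b equal to T: a = 1415150/(0.85 × 50.8 × 380) = 86.245 mm.
With β₁ = 0.687, c = a/β₁ = 86.245/0.687 = 125.5 mm.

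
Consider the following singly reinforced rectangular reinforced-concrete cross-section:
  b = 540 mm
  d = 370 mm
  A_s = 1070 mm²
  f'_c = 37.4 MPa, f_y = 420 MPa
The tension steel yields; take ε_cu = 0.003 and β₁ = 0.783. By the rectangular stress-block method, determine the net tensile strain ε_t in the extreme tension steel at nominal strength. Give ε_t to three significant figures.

ε_t ≈ 0.0302

a = A_s f_y/(0.85 f'_c b) = 26.18 mm.
β₁ = 0.783, so c = a/β₁ = 26.18/0.783 = 33.44 mm.
From the linear strain diagram with ε_cu = 0.003: ε_t = 0.003 (d − c)/c = 0.003 × (370 − 33.44)/33.44 = 0.0302.
Since ε_t ≥ 0.005, the section is tension-controlled.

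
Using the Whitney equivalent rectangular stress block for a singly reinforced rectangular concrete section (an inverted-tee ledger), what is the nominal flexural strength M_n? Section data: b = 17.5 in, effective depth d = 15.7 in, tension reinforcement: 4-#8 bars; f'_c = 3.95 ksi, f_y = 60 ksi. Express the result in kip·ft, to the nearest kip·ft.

A_s = 4 × 0.79 = 3.16 in².
T = A_s f_y = 3.16 × 60 = 189.6 kips.
a = T/(0.85 f'_c b) = 189.6/(0.85 × 3.95 × 17.5) = 3.227 in.
M_n = T(d − a/2) = 189.6 × (15.7 − 1.6135) = 2670.8 kip·in = 2670.8/12 = 222.57 kip·ft.

M_n ≈ 223 kip·ft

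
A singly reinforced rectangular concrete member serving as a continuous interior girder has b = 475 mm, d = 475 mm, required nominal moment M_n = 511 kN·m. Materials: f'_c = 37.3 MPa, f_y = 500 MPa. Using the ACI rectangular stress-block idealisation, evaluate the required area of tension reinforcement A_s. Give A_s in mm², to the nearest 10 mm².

A_s ≈ 2340 mm²

With M_n = 0.85 f'_c a b (d − a/2), solve the quadratic for a:
a = d − √(d² − 2M_n/(0.85 f'_c b)) = 475 − √(475² − 2 × 511×10⁶/(0.85 × 37.3 × 475)) = 77.81 mm.
A_s = 0.85 f'_c a b / f_y = 0.85 × 37.3 × 77.81 × 475 / 500 = 2343.6 mm².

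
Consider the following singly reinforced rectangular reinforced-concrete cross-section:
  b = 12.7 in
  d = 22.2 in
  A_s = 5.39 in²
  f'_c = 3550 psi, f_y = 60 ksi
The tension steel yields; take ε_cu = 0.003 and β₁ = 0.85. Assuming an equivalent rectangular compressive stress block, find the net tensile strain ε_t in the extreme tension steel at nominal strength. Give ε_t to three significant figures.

ε_t ≈ 0.00371

a = A_s f_y/(0.85 f'_c b) = 8.439 in.
β₁ = 0.85, so c = a/β₁ = 8.439/0.85 = 9.928 in.
From the linear strain diagram with ε_cu = 0.003: ε_t = 0.003 (d − c)/c = 0.003 × (22.2 − 9.928)/9.928 = 0.00371.
ε_t < 0.004 — the section is over-reinforced for flexure under ACI limits.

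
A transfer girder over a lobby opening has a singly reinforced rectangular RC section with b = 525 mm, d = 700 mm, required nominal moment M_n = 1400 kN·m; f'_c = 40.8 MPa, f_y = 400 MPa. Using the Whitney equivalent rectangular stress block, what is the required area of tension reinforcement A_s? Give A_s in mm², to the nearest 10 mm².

A_s ≈ 5470 mm²

With M_n = 0.85 f'_c a b (d − a/2), solve the quadratic for a:
a = d − √(d² − 2M_n/(0.85 f'_c b)) = 700 − √(700² − 2 × 1400×10⁶/(0.85 × 40.8 × 525)) = 120.16 mm.
A_s = 0.85 f'_c a b / f_y = 0.85 × 40.8 × 120.16 × 525 / 400 = 5469.4 mm².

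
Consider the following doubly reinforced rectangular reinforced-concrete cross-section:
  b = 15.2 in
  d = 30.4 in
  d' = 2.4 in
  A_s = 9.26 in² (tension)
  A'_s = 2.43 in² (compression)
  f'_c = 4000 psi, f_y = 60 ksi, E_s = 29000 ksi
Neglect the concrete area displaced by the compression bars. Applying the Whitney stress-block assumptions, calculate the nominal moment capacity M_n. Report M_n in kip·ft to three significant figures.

M_n ≈ 1240 kip·ft

Assume both steels yield.
a = (A_s − A'_s) f_y/(0.85 f'_c b) = (9.26 − 2.43) × 60/(0.85 × 4 × 15.2) = 7.930 in.
c = a/β₁ = 7.930/0.85 = 9.329 in; ε'_s = 0.003(c − d')/c = 0.0022 ≥ ε_y = 0.0021, so the compression steel yields.
M_n = (A_s − A'_s) f_y (d − a/2) + A'_s f_y (d − d') = 409.8 × (30.4 − 3.965) + 145.8 × (30.4 − 2.4) = 10833.1 + 4082.4 = 14915.5 kip·in = 14915.5/12 = 1242.96 kip·ft.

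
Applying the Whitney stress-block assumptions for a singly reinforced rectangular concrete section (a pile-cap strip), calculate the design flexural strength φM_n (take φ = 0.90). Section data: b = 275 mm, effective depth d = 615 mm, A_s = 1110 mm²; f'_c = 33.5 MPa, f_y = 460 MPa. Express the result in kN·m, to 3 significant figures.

T = A_s f_y = 1110 × 460 = 510600 N = 510.6 kN.
From C = T: a = T/(0.85 f'_c b) = 510600/(0.85 × 33.5 × 275) = 65.21 mm.
M_n = T(d − a/2) = 510.6 kN × (615 − 32.605) mm = 297.37 kN·m.
φM_n = 0.90 × 297.37 = 267.63 kN·m.

φM_n ≈ 268 kN·m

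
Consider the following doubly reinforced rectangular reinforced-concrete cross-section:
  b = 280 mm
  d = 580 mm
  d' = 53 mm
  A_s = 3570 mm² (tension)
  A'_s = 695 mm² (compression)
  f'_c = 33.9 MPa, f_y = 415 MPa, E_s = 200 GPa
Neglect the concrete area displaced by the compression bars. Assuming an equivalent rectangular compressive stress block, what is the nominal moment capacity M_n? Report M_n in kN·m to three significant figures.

Assume both tension and compression steel yield.
Net tension couple steel: A_s − A'_s = 2875 mm².
a = (A_s − A'_s) f_y / (0.85 f'_c b) = 1193125/(0.85 × 33.9 × 280) = 147.88 mm.
c = a/β₁ = 147.88/0.808 = 183.02 mm; ε'_s = 0.003(c − d')/c = 0.0021 ≥ f_y/E_s = 0.0021, so compression steel does yield.
M_n = (A_s − A'_s) f_y (d − a/2) + A'_s f_y (d − d') = [1193125 × (580 − 73.94) + 288425 × (580 − 53)] × 10⁻⁶ = 603.79 + 152.00 = 755.79 kN·m.

M_n ≈ 756 kN·m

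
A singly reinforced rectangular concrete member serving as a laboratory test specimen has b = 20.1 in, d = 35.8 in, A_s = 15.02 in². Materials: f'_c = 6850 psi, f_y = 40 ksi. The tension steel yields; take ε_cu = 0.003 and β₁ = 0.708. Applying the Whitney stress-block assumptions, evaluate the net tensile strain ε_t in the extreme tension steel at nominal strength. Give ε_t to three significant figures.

a = A_s f_y/(0.85 f'_c b) = 5.134 in.
β₁ = 0.708, so c = a/β₁ = 5.134/0.708 = 7.251 in.
From the linear strain diagram with ε_cu = 0.003: ε_t = 0.003 (d − c)/c = 0.003 × (35.8 − 7.251)/7.251 = 0.0118.
Since ε_t ≥ 0.005, the section is tension-controlled.

ε_t ≈ 0.0118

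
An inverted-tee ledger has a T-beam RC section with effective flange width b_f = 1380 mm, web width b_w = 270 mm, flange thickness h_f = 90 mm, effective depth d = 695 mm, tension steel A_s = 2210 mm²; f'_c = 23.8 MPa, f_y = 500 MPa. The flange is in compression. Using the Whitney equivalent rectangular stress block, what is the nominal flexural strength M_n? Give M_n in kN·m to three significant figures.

Tension: T = A_s f_y = 2210 × 500 = 1105000 N.
Try a within the flange: a = T/(0.85 f'_c b_f) = 1105000/(0.85 × 23.8 × 1380) = 39.58 mm.
Since a = 39.58 ≤ h_f = 90 mm, the stress block lies entirely in the flange; analyse as a rectangular beam of width b_f.
M_n = T(d − a/2) = 1105000 × (695 − 19.79) = 746.11 × 10⁶ N·mm.
M_n = 746.11 kN·m.

M_n ≈ 746 kN·m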